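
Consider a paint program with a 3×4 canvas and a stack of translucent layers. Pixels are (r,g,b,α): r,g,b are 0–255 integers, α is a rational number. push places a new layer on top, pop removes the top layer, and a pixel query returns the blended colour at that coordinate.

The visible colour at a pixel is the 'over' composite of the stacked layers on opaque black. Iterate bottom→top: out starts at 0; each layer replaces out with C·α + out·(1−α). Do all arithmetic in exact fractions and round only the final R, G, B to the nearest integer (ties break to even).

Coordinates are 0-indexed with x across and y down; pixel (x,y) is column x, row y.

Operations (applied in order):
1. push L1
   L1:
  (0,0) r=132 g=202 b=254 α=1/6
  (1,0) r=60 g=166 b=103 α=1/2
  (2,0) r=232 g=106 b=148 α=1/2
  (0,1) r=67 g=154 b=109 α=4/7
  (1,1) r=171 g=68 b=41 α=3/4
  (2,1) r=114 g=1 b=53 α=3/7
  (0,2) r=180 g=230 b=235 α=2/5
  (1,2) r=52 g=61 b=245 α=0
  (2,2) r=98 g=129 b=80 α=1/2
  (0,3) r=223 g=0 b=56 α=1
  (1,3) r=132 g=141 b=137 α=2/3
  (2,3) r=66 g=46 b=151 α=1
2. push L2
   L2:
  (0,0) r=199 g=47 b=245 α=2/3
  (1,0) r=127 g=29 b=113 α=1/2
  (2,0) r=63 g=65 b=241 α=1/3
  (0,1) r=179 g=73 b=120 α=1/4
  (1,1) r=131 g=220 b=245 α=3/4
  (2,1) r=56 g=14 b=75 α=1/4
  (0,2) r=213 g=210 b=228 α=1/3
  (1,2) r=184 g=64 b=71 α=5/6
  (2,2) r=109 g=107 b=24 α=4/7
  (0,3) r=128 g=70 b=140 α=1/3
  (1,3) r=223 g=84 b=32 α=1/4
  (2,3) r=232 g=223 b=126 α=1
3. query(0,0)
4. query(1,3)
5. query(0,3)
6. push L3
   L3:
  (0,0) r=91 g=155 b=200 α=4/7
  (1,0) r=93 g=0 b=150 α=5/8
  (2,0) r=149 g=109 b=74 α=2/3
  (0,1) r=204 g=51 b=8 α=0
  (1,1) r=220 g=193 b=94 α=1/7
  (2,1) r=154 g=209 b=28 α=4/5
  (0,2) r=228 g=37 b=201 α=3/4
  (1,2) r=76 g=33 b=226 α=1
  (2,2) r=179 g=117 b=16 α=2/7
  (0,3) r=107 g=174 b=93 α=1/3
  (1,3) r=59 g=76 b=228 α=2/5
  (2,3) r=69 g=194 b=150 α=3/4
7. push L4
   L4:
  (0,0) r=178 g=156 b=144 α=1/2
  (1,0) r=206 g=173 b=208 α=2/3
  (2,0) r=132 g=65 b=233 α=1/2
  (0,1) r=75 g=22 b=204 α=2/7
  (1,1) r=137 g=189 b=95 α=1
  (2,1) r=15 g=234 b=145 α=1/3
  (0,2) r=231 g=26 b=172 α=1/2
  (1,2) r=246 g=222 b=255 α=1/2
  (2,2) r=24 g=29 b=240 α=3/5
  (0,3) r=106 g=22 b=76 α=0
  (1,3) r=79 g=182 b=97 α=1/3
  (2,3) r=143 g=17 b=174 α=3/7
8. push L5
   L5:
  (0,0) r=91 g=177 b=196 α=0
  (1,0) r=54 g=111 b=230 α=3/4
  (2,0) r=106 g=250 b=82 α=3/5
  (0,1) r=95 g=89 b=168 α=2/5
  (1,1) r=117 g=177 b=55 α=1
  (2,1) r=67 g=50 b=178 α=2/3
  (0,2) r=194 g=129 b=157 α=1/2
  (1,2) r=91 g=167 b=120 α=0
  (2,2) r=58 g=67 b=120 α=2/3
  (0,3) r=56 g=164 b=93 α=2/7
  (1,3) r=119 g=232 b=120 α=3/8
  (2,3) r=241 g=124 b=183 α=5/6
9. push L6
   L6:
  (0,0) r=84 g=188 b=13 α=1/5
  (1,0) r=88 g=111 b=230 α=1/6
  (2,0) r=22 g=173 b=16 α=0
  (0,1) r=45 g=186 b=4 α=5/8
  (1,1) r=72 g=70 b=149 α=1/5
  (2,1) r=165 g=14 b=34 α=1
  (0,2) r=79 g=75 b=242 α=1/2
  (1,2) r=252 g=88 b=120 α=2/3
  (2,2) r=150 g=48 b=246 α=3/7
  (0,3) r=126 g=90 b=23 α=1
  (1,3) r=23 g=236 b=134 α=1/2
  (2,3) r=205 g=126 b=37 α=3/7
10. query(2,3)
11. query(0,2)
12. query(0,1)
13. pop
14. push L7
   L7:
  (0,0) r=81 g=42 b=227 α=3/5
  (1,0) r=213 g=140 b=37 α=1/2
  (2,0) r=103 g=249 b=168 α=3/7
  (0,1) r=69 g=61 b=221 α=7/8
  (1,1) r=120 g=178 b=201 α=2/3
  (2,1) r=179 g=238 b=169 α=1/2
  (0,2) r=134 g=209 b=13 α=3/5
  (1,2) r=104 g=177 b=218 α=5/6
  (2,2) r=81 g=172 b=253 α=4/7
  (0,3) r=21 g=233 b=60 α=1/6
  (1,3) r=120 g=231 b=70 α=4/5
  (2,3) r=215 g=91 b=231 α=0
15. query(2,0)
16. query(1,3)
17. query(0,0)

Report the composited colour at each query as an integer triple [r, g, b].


query (0,0) [L1,L2] — begin 0,0,0
+L1 (α=1/6) → [22, 101/3, 127/3]
+L2 (α=2/3) → [140, 383/9, 1597/9]
= [140, 43, 177]

(1,3) stack=L1,L2; from [0,0,0]:
after L1 α=2/3: [88, 94, 274/3]
after L2 α=1/4: [487/4, 183/2, 153/2]
= [122, 92, 76]

at x=0,y=3 over L1,L2:
after L1 α=1: [223, 0, 56]
after L2 α=1/3: [574/3, 70/3, 84]
rounded: [191, 23, 84]

(2,3) stack=L1,L2,L3,L4,L5,L6; from [0,0,0]:
L1 α=1: [66, 46, 151]
L2 α=1: [232, 223, 126]
L3 α=3/4: [439/4, 805/4, 144]
L4 α=3/7: [124, 856/7, 1098/7]
L5 α=5/6: [443/2, 866/7, 2501/14]
L6 α=3/7: [1501/7, 6110/49, 5779/49]
rounded: [214, 125, 118]

(0,2) stack=L1,L2,L3,L4,L5,L6; from [0,0,0]:
after L1 α=2/5: [72, 92, 94]
after L2 α=1/3: [119, 394/3, 416/3]
after L3 α=3/4: [803/4, 727/12, 2225/12]
after L4 α=1/2: [1727/8, 1039/24, 4289/24]
after L5 α=1/2: [3279/16, 4135/48, 8057/48]
after L6 α=1/2: [4543/32, 7735/96, 19673/96]
= [142, 81, 205]

at x=0,y=1 over L1,L2,L3,L4,L5,L6:
after L1 α=4/7: [268/7, 88, 436/7]
after L2 α=1/4: [2057/28, 337/4, 537/7]
after L3 α=0: [2057/28, 337/4, 537/7]
after L4 α=2/7: [14485/196, 1861/28, 5541/49]
after L5 α=2/5: [16139/196, 10567/140, 33087/245]
after L6 α=5/8: [92517/1568, 161901/1120, 104161/1960]
→ [59, 145, 53]

(2,0) stack=L1,L2,L3,L4,L5,L7; from [0,0,0]:
after L1 α=1/2: [116, 53, 74]
after L2 α=1/3: [295/3, 57, 389/3]
after L3 α=2/3: [1189/9, 275/3, 833/9]
after L4 α=1/2: [2377/18, 235/3, 1465/9]
after L5 α=3/5: [5239/45, 544/3, 5144/45]
after L7 α=3/7: [34861/315, 631/3, 43256/315]
rounded: [111, 210, 137]

(1,3) stack=L1,L2,L3,L4,L5,L7; from [0,0,0]:
L1 α=2/3: [88, 94, 274/3]
L2 α=1/4: [487/4, 183/2, 153/2]
L3 α=2/5: [1933/20, 853/10, 1371/10]
L4 α=1/3: [2723/30, 1763/15, 1856/15]
L5 α=3/8: [4865/48, 3851/24, 367/3]
L7 α=4/5: [5581/48, 26027/120, 1207/15]
→ [116, 217, 80]

at x=0,y=0 over L1,L2,L3,L4,L5,L7:
+L1 (α=1/6) → [22, 101/3, 127/3]
+L2 (α=2/3) → [140, 383/9, 1597/9]
+L3 (α=4/7) → [112, 2243/21, 571/3]
+L4 (α=1/2) → [145, 5519/42, 1003/6]
+L5 (α=0) → [145, 5519/42, 1003/6]
+L7 (α=3/5) → [533/5, 1633/21, 3046/15]
rounded: [107, 78, 203]


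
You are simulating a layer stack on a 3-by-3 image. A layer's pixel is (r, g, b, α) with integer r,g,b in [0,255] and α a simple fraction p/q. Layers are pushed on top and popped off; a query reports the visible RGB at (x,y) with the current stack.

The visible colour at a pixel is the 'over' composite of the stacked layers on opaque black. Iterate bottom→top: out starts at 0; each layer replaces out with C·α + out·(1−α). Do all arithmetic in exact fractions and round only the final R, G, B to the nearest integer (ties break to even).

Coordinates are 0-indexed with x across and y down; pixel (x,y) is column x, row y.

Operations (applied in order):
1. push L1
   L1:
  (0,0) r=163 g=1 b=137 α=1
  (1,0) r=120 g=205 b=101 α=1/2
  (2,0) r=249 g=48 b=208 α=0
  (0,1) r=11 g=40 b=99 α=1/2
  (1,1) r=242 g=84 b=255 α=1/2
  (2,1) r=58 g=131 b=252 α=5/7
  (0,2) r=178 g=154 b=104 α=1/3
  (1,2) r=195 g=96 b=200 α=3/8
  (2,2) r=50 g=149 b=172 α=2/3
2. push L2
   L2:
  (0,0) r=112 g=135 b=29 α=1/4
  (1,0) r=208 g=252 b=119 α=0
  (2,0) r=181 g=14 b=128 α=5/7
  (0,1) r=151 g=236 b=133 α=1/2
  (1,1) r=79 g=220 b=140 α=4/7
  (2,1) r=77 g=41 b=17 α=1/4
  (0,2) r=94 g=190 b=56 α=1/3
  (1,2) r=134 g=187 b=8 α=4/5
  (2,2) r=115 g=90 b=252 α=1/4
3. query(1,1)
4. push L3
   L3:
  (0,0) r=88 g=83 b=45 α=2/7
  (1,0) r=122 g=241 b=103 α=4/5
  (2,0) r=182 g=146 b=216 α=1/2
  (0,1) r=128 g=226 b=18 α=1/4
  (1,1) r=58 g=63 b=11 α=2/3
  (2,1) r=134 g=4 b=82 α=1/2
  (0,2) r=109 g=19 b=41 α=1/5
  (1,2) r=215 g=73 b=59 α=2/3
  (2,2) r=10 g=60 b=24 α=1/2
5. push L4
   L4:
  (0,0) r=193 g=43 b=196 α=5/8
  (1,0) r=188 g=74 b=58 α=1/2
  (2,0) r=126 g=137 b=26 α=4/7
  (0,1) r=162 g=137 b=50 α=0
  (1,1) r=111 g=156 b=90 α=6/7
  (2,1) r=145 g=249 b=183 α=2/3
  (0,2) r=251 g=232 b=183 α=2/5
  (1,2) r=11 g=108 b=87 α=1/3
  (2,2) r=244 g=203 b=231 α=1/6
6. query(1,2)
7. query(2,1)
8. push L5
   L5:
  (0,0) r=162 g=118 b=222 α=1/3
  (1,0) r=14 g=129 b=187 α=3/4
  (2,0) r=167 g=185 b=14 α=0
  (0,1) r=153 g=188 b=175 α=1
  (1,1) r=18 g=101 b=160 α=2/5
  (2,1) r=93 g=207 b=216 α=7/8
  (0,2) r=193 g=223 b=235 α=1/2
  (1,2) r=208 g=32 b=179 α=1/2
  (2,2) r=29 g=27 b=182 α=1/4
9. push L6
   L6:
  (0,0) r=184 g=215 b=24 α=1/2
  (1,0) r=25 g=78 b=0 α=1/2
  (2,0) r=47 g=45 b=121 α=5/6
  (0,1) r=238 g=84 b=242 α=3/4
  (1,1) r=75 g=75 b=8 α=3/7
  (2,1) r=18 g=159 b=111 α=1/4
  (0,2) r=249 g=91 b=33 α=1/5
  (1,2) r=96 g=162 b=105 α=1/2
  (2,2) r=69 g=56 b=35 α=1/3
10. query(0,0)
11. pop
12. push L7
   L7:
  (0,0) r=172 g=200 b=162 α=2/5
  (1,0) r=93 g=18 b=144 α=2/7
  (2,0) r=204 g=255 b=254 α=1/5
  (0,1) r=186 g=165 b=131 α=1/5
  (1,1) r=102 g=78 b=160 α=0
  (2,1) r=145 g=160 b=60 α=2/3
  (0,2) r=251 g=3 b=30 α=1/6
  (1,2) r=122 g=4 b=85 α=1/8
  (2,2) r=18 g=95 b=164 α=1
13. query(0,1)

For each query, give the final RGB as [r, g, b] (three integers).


query (1,1) [L1,L2] — begin 0,0,0
after L1 α=1/2: [121, 42, 255/2]
after L2 α=4/7: [97, 1006/7, 1885/14]
→ [97, 144, 135]

query (1,2) [L1,L2,L3,L4] — begin 0,0,0
L1 α=3/8: [585/8, 36, 75]
L2 α=4/5: [4873/40, 784/5, 107/5]
L3 α=2/3: [22073/120, 1514/15, 697/15]
L4 α=1/3: [22733/180, 4648/45, 2699/45]
→ [126, 103, 60]

(2,1) stack=L1,L2,L3,L4; from [0,0,0]:
+L1 (α=5/7) → [290/7, 655/7, 180]
+L2 (α=1/4) → [1409/28, 563/7, 557/4]
+L3 (α=1/2) → [5161/56, 591/14, 885/8]
+L4 (α=2/3) → [21401/168, 2521/14, 1271/8]
= [127, 180, 159]

(0,0) stack=L1,L2,L3,L4,L5,L6; from [0,0,0]:
after L1 α=1: [163, 1, 137]
after L2 α=1/4: [601/4, 69/2, 110]
after L3 α=2/7: [3709/28, 677/14, 640/7]
after L4 α=5/8: [38147/224, 5041/112, 2195/14]
after L5 α=1/3: [56291/336, 3883/56, 3749/21]
after L6 α=1/2: [118115/672, 15923/112, 4253/42]
rounded: [176, 142, 101]

query (0,1) [L1,L2,L3,L4,L5,L7] — begin 0,0,0
+L1 (α=1/2) → [11/2, 20, 99/2]
+L2 (α=1/2) → [313/4, 128, 365/4]
+L3 (α=1/4) → [1451/16, 305/2, 1167/16]
+L4 (α=0) → [1451/16, 305/2, 1167/16]
+L5 (α=1) → [153, 188, 175]
+L7 (α=1/5) → [798/5, 917/5, 831/5]
→ [160, 183, 166]


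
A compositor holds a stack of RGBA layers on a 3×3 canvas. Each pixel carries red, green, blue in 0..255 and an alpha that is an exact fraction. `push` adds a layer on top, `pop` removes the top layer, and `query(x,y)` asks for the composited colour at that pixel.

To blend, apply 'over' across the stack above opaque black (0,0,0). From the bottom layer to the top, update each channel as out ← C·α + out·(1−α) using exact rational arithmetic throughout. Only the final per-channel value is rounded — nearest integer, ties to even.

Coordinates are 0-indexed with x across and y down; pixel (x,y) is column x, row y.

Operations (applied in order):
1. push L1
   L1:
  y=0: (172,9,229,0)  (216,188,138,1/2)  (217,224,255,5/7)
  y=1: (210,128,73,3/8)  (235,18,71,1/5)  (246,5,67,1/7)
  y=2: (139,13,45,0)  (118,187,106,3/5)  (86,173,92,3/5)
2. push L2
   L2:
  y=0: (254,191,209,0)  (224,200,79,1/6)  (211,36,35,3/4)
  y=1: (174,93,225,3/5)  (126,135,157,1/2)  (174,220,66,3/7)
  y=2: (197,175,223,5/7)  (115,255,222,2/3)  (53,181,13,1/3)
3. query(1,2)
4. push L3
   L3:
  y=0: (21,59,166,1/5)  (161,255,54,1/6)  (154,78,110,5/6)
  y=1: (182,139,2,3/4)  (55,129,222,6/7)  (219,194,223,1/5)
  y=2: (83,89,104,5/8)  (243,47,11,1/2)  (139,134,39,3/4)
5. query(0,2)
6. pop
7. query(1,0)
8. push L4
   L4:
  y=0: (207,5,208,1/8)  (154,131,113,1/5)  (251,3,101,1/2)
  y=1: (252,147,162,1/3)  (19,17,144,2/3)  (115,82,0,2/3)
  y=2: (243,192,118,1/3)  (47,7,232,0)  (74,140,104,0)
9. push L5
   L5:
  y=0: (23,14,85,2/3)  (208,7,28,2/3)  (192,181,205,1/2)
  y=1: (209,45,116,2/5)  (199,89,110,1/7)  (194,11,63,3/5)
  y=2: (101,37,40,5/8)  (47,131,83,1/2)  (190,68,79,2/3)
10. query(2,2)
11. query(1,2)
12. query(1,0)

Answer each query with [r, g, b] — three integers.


(1,2) stack=L1,L2; from [0,0,0]:
+L1 (α=3/5) → [354/5, 561/5, 318/5]
+L2 (α=2/3) → [1504/15, 1037/5, 846/5]
→ [100, 207, 169]

query (0,2) [L1,L2,L3] — begin 0,0,0
+L1 (α=0) → [0, 0, 0]
+L2 (α=5/7) → [985/7, 125, 1115/7]
+L3 (α=5/8) → [1465/14, 205/2, 6985/56]
rounded: [105, 102, 125]

at x=1,y=0 over L1,L2:
after L1 α=1/2: [108, 94, 69]
after L2 α=1/6: [382/3, 335/3, 212/3]
= [127, 112, 71]

query (2,2) [L1,L2,L4,L5] — begin 0,0,0
+L1 (α=3/5) → [258/5, 519/5, 276/5]
+L2 (α=1/3) → [781/15, 1943/15, 617/15]
+L4 (α=0) → [781/15, 1943/15, 617/15]
+L5 (α=2/3) → [6481/45, 3983/45, 2987/45]
→ [144, 89, 66]

query (1,2) [L1,L2,L4,L5] — begin 0,0,0
after L1 α=3/5: [354/5, 561/5, 318/5]
after L2 α=2/3: [1504/15, 1037/5, 846/5]
after L4 α=0: [1504/15, 1037/5, 846/5]
after L5 α=1/2: [2209/30, 846/5, 1261/10]
= [74, 169, 126]

at x=1,y=0 over L1,L2,L4,L5:
L1 α=1/2: [108, 94, 69]
L2 α=1/6: [382/3, 335/3, 212/3]
L4 α=1/5: [398/3, 1733/15, 1187/15]
L5 α=2/3: [1646/9, 1943/45, 2027/45]
= [183, 43, 45]


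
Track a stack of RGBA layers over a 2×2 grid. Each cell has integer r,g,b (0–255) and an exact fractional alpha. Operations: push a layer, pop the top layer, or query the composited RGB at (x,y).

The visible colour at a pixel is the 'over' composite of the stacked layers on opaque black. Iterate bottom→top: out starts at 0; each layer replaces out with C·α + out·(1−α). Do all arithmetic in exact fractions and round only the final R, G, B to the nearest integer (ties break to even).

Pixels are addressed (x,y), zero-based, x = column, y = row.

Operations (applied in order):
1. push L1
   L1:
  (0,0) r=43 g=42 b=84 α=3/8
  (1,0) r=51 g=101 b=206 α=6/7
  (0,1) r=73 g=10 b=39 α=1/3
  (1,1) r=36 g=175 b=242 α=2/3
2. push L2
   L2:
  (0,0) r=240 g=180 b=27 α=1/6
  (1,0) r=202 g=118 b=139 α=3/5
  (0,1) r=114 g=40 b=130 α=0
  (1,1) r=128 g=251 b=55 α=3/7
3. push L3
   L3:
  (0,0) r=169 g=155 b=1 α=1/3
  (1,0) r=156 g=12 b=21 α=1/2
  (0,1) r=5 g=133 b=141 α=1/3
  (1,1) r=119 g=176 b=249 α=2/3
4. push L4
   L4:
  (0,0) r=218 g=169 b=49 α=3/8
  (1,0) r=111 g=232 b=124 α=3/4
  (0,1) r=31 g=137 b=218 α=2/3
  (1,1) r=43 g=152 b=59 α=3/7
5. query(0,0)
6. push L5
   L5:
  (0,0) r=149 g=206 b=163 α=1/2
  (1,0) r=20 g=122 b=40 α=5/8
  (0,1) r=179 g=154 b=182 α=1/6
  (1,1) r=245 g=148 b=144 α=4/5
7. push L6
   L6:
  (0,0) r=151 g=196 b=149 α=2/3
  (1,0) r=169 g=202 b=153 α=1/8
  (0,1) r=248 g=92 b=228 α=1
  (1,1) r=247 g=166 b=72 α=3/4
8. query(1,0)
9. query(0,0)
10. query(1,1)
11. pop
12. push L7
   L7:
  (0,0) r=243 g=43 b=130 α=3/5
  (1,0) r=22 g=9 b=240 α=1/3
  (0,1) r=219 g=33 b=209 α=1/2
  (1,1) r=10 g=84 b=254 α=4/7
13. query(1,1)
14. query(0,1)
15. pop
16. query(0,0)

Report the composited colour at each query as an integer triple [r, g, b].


at x=0,y=0 over L1,L2,L3,L4:
+L1 (α=3/8) → [129/8, 63/4, 63/2]
+L2 (α=1/6) → [855/16, 345/8, 123/4]
+L3 (α=1/3) → [2207/24, 965/12, 125/6]
+L4 (α=3/8) → [26731/192, 10909/96, 1507/48]
rounded: [139, 114, 31]

query (1,0) [L1,L2,L3,L4,L5,L6] — begin 0,0,0
+L1 (α=6/7) → [306/7, 606/7, 1236/7]
+L2 (α=3/5) → [4854/35, 738/7, 5391/35]
+L3 (α=1/2) → [5157/35, 411/7, 3063/35]
+L4 (α=3/4) → [4203/35, 5283/28, 16083/140]
+L5 (α=5/8) → [16109/280, 32929/224, 76249/1120]
+L6 (α=1/8) → [22869/320, 39393/256, 100729/1280]
→ [71, 154, 79]

(0,0) stack=L1,L2,L3,L4,L5,L6; from [0,0,0]:
after L1 α=3/8: [129/8, 63/4, 63/2]
after L2 α=1/6: [855/16, 345/8, 123/4]
after L3 α=1/3: [2207/24, 965/12, 125/6]
after L4 α=3/8: [26731/192, 10909/96, 1507/48]
after L5 α=1/2: [55339/384, 30685/192, 9331/96]
after L6 α=2/3: [171307/1152, 105949/576, 37939/288]
= [149, 184, 132]

query (1,1) [L1,L2,L3,L4,L5,L6] — begin 0,0,0
after L1 α=2/3: [24, 350/3, 484/3]
after L2 α=3/7: [480/7, 3659/21, 2431/21]
after L3 α=2/3: [2146/21, 11051/63, 12889/63]
after L4 α=3/7: [11293/147, 72932/441, 62707/441]
after L5 α=4/5: [155353/735, 334004/2205, 316723/2205]
after L6 α=3/4: [174997/735, 716047/4410, 793003/8820]
= [238, 162, 90]

at x=1,y=1 over L1,L2,L3,L4,L5,L7:
L1 α=2/3: [24, 350/3, 484/3]
L2 α=3/7: [480/7, 3659/21, 2431/21]
L3 α=2/3: [2146/21, 11051/63, 12889/63]
L4 α=3/7: [11293/147, 72932/441, 62707/441]
L5 α=4/5: [155353/735, 334004/2205, 316723/2205]
L7 α=4/7: [165153/1715, 580964/5145, 1063483/5145]
= [96, 113, 207]

at x=0,y=1 over L1,L2,L3,L4,L5,L7:
after L1 α=1/3: [73/3, 10/3, 13]
after L2 α=0: [73/3, 10/3, 13]
after L3 α=1/3: [161/9, 419/9, 167/3]
after L4 α=2/3: [719/27, 2885/27, 1475/9]
after L5 α=1/6: [4214/81, 18583/162, 9013/54]
after L7 α=1/2: [21953/162, 23929/324, 20299/108]
= [136, 74, 188]

(0,0) stack=L1,L2,L3,L4,L5; from [0,0,0]:
+L1 (α=3/8) → [129/8, 63/4, 63/2]
+L2 (α=1/6) → [855/16, 345/8, 123/4]
+L3 (α=1/3) → [2207/24, 965/12, 125/6]
+L4 (α=3/8) → [26731/192, 10909/96, 1507/48]
+L5 (α=1/2) → [55339/384, 30685/192, 9331/96]
rounded: [144, 160, 97]


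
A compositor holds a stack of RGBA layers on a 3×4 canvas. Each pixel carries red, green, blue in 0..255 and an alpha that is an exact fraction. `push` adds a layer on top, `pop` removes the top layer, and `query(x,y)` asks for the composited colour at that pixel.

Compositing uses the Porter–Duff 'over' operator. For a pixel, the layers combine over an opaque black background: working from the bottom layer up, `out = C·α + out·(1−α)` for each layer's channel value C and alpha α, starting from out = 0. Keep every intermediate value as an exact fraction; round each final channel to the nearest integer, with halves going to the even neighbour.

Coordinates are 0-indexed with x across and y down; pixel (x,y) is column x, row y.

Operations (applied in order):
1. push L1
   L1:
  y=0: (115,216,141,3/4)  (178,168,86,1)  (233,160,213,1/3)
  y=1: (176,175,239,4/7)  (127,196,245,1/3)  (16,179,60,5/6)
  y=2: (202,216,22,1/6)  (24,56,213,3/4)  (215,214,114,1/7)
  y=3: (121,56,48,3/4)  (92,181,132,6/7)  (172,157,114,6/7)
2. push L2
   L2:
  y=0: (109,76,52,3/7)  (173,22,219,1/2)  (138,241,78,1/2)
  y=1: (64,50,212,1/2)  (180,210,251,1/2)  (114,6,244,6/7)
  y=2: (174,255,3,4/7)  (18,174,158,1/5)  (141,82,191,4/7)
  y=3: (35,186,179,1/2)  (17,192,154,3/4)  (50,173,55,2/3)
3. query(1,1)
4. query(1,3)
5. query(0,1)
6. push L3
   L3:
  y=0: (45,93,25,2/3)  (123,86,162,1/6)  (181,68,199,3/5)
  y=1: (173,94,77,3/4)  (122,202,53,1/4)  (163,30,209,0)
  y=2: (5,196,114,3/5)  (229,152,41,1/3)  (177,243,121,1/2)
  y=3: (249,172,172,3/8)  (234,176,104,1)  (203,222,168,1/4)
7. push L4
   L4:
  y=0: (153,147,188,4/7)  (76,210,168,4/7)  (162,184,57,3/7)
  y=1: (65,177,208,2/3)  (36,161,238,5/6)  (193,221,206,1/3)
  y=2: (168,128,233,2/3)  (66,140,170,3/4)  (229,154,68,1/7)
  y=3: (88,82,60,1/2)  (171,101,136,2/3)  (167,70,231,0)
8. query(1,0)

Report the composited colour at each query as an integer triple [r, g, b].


query (1,1) [L1,L2] — begin 0,0,0
after L1 α=1/3: [127/3, 196/3, 245/3]
after L2 α=1/2: [667/6, 413/3, 499/3]
rounded: [111, 138, 166]

(1,3) stack=L1,L2; from [0,0,0]:
L1 α=6/7: [552/7, 1086/7, 792/7]
L2 α=3/4: [909/28, 2559/14, 2013/14]
= [32, 183, 144]

query (0,1) [L1,L2] — begin 0,0,0
+L1 (α=4/7) → [704/7, 100, 956/7]
+L2 (α=1/2) → [576/7, 75, 1220/7]
rounded: [82, 75, 174]

(1,0) stack=L1,L2,L3,L4; from [0,0,0]:
+L1 (α=1) → [178, 168, 86]
+L2 (α=1/2) → [351/2, 95, 305/2]
+L3 (α=1/6) → [667/4, 187/2, 1849/12]
+L4 (α=4/7) → [3217/28, 2241/14, 4537/28]
→ [115, 160, 162]


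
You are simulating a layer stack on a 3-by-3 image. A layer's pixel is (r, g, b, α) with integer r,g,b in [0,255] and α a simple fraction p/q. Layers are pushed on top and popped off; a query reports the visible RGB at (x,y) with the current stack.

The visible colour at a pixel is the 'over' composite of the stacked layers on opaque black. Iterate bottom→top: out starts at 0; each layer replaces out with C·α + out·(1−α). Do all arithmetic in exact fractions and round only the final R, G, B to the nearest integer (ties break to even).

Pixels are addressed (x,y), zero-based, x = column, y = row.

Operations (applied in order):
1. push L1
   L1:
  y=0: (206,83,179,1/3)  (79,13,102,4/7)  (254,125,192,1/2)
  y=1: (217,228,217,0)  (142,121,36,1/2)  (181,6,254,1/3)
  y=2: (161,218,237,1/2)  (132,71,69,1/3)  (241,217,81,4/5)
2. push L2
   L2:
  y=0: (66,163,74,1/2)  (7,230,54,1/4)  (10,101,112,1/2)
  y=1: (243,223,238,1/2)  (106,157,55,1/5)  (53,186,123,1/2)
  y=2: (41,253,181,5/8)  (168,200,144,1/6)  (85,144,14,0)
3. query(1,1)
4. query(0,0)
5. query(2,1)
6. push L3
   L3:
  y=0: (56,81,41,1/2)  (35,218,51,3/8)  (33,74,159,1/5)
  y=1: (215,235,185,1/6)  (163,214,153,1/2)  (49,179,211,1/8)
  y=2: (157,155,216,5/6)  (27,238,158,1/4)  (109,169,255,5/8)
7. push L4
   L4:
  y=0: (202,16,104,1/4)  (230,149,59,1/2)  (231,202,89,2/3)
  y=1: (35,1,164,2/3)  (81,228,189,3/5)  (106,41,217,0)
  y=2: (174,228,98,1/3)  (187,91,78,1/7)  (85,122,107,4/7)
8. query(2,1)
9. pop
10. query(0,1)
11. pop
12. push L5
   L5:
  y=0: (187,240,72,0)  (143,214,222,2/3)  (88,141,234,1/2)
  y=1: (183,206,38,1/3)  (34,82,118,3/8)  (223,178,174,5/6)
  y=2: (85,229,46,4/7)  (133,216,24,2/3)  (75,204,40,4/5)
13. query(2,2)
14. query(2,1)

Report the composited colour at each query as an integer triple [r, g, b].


at x=1,y=1 over L1,L2:
L1 α=1/2: [71, 121/2, 18]
L2 α=1/5: [78, 399/5, 127/5]
rounded: [78, 80, 25]

at x=0,y=0 over L1,L2:
+L1 (α=1/3) → [206/3, 83/3, 179/3]
+L2 (α=1/2) → [202/3, 286/3, 401/6]
→ [67, 95, 67]

query (2,1) [L1,L2] — begin 0,0,0
+L1 (α=1/3) → [181/3, 2, 254/3]
+L2 (α=1/2) → [170/3, 94, 623/6]
= [57, 94, 104]

(2,1) stack=L1,L2,L3,L4; from [0,0,0]:
L1 α=1/3: [181/3, 2, 254/3]
L2 α=1/2: [170/3, 94, 623/6]
L3 α=1/8: [1337/24, 837/8, 5627/48]
L4 α=0: [1337/24, 837/8, 5627/48]
→ [56, 105, 117]

(0,1) stack=L1,L2,L3; from [0,0,0]:
L1 α=0: [0, 0, 0]
L2 α=1/2: [243/2, 223/2, 119]
L3 α=1/6: [1645/12, 1585/12, 130]
= [137, 132, 130]

(2,2) stack=L1,L2,L5; from [0,0,0]:
after L1 α=4/5: [964/5, 868/5, 324/5]
after L2 α=0: [964/5, 868/5, 324/5]
after L5 α=4/5: [2464/25, 4948/25, 1124/25]
= [99, 198, 45]

(2,1) stack=L1,L2,L5; from [0,0,0]:
+L1 (α=1/3) → [181/3, 2, 254/3]
+L2 (α=1/2) → [170/3, 94, 623/6]
+L5 (α=5/6) → [3515/18, 164, 5843/36]
rounded: [195, 164, 162]


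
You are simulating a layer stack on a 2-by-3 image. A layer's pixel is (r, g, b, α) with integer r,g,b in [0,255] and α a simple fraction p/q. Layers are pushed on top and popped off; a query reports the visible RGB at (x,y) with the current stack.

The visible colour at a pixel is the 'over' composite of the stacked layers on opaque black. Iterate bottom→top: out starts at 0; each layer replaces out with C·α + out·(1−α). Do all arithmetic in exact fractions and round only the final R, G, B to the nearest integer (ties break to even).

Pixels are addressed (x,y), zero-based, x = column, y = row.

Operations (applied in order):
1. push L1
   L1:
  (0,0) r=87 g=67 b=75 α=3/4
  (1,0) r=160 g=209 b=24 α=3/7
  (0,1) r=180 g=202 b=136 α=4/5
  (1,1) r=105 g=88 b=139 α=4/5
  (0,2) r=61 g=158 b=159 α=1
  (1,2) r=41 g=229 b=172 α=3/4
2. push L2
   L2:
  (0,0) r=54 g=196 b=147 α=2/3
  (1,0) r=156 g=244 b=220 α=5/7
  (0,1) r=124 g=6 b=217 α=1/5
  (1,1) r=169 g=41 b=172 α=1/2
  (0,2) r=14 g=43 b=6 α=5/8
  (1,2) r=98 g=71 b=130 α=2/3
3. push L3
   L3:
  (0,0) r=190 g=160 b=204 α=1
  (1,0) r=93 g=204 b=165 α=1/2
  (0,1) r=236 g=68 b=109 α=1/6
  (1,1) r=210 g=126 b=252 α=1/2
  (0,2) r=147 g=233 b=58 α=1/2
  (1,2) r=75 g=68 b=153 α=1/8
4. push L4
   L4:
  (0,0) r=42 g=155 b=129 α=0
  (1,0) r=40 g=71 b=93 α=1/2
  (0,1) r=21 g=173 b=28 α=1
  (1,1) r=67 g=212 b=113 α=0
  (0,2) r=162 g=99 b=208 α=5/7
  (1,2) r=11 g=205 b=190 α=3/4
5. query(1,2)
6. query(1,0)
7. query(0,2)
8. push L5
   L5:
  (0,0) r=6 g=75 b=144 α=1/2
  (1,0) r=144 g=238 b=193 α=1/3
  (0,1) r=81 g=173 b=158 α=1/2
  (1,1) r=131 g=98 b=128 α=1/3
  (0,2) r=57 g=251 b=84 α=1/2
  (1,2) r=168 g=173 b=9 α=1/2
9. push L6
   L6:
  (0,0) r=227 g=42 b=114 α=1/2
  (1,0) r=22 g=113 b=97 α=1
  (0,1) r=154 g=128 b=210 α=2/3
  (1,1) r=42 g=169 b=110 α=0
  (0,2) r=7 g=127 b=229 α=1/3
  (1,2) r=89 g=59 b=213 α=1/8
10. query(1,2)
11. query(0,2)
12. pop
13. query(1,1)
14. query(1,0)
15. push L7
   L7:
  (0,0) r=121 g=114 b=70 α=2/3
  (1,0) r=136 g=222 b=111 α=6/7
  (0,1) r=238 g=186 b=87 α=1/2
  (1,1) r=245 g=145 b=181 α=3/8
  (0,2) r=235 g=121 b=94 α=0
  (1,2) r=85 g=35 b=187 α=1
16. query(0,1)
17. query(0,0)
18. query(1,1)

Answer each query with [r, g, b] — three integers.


(1,2) stack=L1,L2,L3,L4; from [0,0,0]:
+L1 (α=3/4) → [123/4, 687/4, 129]
+L2 (α=2/3) → [907/12, 1255/12, 389/3]
+L3 (α=1/8) → [7249/96, 9601/96, 1591/12]
+L4 (α=3/4) → [10417/384, 68641/384, 8431/48]
= [27, 179, 176]

query (1,0) [L1,L2,L3,L4] — begin 0,0,0
after L1 α=3/7: [480/7, 627/7, 72/7]
after L2 α=5/7: [6420/49, 9794/49, 7844/49]
after L3 α=1/2: [10977/98, 9895/49, 15929/98]
after L4 α=1/2: [14897/196, 6687/49, 25043/196]
= [76, 136, 128]

at x=0,y=2 over L1,L2,L3,L4:
+L1 (α=1) → [61, 158, 159]
+L2 (α=5/8) → [253/8, 689/8, 507/8]
+L3 (α=1/2) → [1429/16, 2553/16, 971/16]
+L4 (α=5/7) → [7909/56, 6513/56, 9291/56]
= [141, 116, 166]

at x=1,y=2 over L1,L2,L3,L4,L5,L6:
+L1 (α=3/4) → [123/4, 687/4, 129]
+L2 (α=2/3) → [907/12, 1255/12, 389/3]
+L3 (α=1/8) → [7249/96, 9601/96, 1591/12]
+L4 (α=3/4) → [10417/384, 68641/384, 8431/48]
+L5 (α=1/2) → [74929/768, 135073/768, 8863/96]
+L6 (α=1/8) → [592855/6144, 990823/6144, 82489/768]
rounded: [96, 161, 107]

(0,2) stack=L1,L2,L3,L4,L5,L6; from [0,0,0]:
after L1 α=1: [61, 158, 159]
after L2 α=5/8: [253/8, 689/8, 507/8]
after L3 α=1/2: [1429/16, 2553/16, 971/16]
after L4 α=5/7: [7909/56, 6513/56, 9291/56]
after L5 α=1/2: [11101/112, 20569/112, 13995/112]
after L6 α=1/3: [3831/56, 9227/56, 26819/168]
→ [68, 165, 160]

at x=1,y=1 over L1,L2,L3,L4,L5:
after L1 α=4/5: [84, 352/5, 556/5]
after L2 α=1/2: [253/2, 557/10, 708/5]
after L3 α=1/2: [673/4, 1817/20, 984/5]
after L4 α=0: [673/4, 1817/20, 984/5]
after L5 α=1/3: [935/6, 2797/30, 2608/15]
rounded: [156, 93, 174]

at x=1,y=0 over L1,L2,L3,L4,L5:
L1 α=3/7: [480/7, 627/7, 72/7]
L2 α=5/7: [6420/49, 9794/49, 7844/49]
L3 α=1/2: [10977/98, 9895/49, 15929/98]
L4 α=1/2: [14897/196, 6687/49, 25043/196]
L5 α=1/3: [29009/294, 25036/147, 43957/294]
→ [99, 170, 150]

at x=0,y=1 over L1,L2,L3,L4,L5,L7:
L1 α=4/5: [144, 808/5, 544/5]
L2 α=1/5: [140, 3262/25, 3261/25]
L3 α=1/6: [156, 1801/15, 1903/15]
L4 α=1: [21, 173, 28]
L5 α=1/2: [51, 173, 93]
L7 α=1/2: [289/2, 359/2, 90]
= [144, 180, 90]

(0,0) stack=L1,L2,L3,L4,L5,L7; from [0,0,0]:
after L1 α=3/4: [261/4, 201/4, 225/4]
after L2 α=2/3: [231/4, 1769/12, 467/4]
after L3 α=1: [190, 160, 204]
after L4 α=0: [190, 160, 204]
after L5 α=1/2: [98, 235/2, 174]
after L7 α=2/3: [340/3, 691/6, 314/3]
= [113, 115, 105]

(1,1) stack=L1,L2,L3,L4,L5,L7; from [0,0,0]:
after L1 α=4/5: [84, 352/5, 556/5]
after L2 α=1/2: [253/2, 557/10, 708/5]
after L3 α=1/2: [673/4, 1817/20, 984/5]
after L4 α=0: [673/4, 1817/20, 984/5]
after L5 α=1/3: [935/6, 2797/30, 2608/15]
after L7 α=3/8: [9085/48, 5407/48, 4237/24]
→ [189, 113, 177]


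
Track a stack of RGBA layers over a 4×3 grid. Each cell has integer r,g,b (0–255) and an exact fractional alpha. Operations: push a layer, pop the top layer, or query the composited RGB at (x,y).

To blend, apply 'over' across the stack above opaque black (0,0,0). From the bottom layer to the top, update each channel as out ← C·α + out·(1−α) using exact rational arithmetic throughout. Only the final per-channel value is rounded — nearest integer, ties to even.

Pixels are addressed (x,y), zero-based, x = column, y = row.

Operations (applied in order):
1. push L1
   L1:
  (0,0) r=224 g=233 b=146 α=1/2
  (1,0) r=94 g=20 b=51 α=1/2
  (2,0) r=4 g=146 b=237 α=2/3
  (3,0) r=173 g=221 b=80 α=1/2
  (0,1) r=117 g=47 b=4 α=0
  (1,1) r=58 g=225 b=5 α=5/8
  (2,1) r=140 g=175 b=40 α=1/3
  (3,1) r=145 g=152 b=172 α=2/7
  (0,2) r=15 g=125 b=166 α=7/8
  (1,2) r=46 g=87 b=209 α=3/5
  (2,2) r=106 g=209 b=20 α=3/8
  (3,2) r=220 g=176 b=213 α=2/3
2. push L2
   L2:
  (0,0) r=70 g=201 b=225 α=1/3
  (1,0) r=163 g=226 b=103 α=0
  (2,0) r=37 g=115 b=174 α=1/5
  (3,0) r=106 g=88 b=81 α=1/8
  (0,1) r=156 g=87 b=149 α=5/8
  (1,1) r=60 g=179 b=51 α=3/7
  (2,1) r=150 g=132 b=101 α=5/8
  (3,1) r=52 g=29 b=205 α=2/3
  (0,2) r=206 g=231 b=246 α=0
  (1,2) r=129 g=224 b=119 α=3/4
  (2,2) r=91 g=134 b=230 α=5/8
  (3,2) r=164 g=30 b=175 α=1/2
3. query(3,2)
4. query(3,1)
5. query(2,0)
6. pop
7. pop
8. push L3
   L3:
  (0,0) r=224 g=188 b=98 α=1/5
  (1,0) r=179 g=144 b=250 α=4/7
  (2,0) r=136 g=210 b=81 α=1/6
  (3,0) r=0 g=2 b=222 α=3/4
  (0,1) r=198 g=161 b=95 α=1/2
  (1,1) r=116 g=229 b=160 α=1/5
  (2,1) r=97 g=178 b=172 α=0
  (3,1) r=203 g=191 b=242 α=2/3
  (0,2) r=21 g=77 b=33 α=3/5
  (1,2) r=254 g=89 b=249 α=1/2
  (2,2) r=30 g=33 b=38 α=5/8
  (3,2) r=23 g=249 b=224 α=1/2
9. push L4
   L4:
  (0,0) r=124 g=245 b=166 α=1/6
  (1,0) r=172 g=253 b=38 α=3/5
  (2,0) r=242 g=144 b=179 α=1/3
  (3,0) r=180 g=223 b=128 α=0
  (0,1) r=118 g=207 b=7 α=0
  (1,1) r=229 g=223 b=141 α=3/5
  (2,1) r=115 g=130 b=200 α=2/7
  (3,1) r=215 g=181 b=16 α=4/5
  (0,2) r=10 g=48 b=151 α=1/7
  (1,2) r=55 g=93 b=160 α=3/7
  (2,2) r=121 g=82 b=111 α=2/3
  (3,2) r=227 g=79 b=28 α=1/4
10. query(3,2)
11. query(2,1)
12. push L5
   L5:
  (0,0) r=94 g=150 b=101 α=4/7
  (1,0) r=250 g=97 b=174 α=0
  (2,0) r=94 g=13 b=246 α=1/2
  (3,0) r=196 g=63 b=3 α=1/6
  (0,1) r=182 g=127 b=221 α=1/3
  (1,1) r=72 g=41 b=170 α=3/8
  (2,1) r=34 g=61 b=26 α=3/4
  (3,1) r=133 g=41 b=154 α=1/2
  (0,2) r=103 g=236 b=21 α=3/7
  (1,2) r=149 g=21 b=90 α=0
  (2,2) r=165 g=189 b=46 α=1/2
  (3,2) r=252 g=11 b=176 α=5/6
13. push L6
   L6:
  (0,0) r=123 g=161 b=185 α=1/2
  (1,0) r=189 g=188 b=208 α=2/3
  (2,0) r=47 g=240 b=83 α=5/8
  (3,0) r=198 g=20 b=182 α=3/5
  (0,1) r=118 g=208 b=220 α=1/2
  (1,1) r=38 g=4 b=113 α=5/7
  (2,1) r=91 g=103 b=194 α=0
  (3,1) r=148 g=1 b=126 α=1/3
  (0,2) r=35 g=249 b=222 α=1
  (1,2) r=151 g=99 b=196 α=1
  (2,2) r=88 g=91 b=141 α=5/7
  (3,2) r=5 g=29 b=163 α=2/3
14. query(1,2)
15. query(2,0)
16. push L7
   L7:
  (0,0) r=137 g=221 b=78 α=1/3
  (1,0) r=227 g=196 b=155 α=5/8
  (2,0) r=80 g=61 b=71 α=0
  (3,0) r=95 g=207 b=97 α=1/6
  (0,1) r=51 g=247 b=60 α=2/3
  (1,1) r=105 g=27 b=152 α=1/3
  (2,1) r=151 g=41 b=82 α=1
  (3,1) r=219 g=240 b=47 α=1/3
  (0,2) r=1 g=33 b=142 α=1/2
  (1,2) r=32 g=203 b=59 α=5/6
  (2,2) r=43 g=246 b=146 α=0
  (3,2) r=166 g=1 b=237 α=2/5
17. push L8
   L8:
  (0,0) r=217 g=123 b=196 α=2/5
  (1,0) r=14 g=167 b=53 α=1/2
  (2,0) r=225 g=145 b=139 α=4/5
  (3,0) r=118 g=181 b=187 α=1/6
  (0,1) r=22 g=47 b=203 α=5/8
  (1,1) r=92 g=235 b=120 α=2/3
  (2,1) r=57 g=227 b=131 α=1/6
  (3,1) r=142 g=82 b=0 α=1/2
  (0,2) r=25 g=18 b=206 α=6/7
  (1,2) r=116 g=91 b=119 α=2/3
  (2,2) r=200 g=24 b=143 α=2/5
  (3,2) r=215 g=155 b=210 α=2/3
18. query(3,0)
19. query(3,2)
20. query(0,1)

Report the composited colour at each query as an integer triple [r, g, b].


(3,2) stack=L1,L2; from [0,0,0]:
after L1 α=2/3: [440/3, 352/3, 142]
after L2 α=1/2: [466/3, 221/3, 317/2]
rounded: [155, 74, 158]

at x=3,y=1 over L1,L2:
after L1 α=2/7: [290/7, 304/7, 344/7]
after L2 α=2/3: [1018/21, 710/21, 3214/21]
= [48, 34, 153]

at x=2,y=0 over L1,L2:
+L1 (α=2/3) → [8/3, 292/3, 158]
+L2 (α=1/5) → [143/15, 1513/15, 806/5]
= [10, 101, 161]

query (3,2) [L3,L4] — begin 0,0,0
after L3 α=1/2: [23/2, 249/2, 112]
after L4 α=1/4: [523/8, 905/8, 91]
→ [65, 113, 91]

(2,1) stack=L3,L4; from [0,0,0]:
L3 α=0: [0, 0, 0]
L4 α=2/7: [230/7, 260/7, 400/7]
= [33, 37, 57]

query (1,2) [L3,L4,L5,L6] — begin 0,0,0
after L3 α=1/2: [127, 89/2, 249/2]
after L4 α=3/7: [673/7, 457/7, 978/7]
after L5 α=0: [673/7, 457/7, 978/7]
after L6 α=1: [151, 99, 196]
= [151, 99, 196]

at x=2,y=0 over L3,L4,L5,L6:
L3 α=1/6: [68/3, 35, 27/2]
L4 α=1/3: [862/9, 214/3, 206/3]
L5 α=1/2: [854/9, 253/6, 472/3]
L6 α=5/8: [1559/24, 2653/16, 887/8]
→ [65, 166, 111]

(3,0) stack=L3,L4,L5,L6,L7,L8; from [0,0,0]:
+L3 (α=3/4) → [0, 3/2, 333/2]
+L4 (α=0) → [0, 3/2, 333/2]
+L5 (α=1/6) → [98/3, 47/4, 557/4]
+L6 (α=3/5) → [1978/15, 167/10, 1649/10]
+L7 (α=1/6) → [2263/18, 581/12, 1843/12]
+L8 (α=1/6) → [13439/108, 5077/72, 11459/72]
rounded: [124, 71, 159]

query (3,2) [L3,L4,L5,L6,L7,L8] — begin 0,0,0
after L3 α=1/2: [23/2, 249/2, 112]
after L4 α=1/4: [523/8, 905/8, 91]
after L5 α=5/6: [10603/48, 1345/48, 971/6]
after L6 α=2/3: [11083/144, 4129/144, 2927/18]
after L7 α=2/5: [27019/240, 845/48, 5771/30]
after L8 α=2/3: [130219/720, 15725/144, 18371/90]
= [181, 109, 204]

at x=0,y=1 over L3,L4,L5,L6,L7,L8:
after L3 α=1/2: [99, 161/2, 95/2]
after L4 α=0: [99, 161/2, 95/2]
after L5 α=1/3: [380/3, 96, 316/3]
after L6 α=1/2: [367/3, 152, 488/3]
after L7 α=2/3: [673/9, 646/3, 848/9]
after L8 α=5/8: [1003/24, 881/8, 3893/24]
rounded: [42, 110, 162]


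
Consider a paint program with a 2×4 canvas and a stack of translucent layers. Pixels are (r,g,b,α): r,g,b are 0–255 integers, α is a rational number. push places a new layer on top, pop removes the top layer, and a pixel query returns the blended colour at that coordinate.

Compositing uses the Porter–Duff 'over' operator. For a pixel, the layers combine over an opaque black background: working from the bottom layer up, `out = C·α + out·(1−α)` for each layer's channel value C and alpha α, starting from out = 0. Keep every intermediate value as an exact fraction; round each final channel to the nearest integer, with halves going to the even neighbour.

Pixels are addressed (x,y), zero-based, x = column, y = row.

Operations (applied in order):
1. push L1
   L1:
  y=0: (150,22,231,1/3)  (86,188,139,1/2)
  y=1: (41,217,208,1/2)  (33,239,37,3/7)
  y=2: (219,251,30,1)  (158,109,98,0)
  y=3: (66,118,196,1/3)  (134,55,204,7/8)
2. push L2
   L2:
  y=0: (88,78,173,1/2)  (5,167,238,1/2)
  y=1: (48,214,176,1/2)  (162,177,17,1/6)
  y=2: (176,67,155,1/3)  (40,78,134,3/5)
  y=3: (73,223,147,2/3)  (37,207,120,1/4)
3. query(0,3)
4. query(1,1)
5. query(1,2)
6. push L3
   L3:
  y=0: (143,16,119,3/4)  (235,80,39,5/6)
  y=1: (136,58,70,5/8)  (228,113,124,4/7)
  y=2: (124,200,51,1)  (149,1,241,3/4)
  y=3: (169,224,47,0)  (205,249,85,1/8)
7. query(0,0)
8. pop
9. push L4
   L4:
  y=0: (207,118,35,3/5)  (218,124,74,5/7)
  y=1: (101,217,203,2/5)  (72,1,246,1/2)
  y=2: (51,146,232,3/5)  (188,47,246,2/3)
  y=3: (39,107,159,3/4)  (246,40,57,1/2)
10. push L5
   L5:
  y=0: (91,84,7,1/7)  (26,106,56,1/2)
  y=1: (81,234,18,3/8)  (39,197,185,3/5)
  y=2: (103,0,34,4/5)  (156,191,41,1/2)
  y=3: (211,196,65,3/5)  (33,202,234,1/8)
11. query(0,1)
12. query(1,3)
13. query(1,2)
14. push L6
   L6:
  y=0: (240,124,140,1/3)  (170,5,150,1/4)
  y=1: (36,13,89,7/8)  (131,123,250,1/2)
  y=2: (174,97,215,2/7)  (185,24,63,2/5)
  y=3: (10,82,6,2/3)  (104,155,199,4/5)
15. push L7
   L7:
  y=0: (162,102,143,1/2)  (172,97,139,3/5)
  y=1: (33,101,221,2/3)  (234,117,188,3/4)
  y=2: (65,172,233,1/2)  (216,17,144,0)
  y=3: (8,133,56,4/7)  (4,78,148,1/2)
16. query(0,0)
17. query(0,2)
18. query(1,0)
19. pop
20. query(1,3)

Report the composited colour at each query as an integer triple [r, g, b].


(0,3) stack=L1,L2; from [0,0,0]:
+L1 (α=1/3) → [22, 118/3, 196/3]
+L2 (α=2/3) → [56, 1456/9, 1078/9]
→ [56, 162, 120]

query (1,1) [L1,L2] — begin 0,0,0
+L1 (α=3/7) → [99/7, 717/7, 111/7]
+L2 (α=1/6) → [543/14, 804/7, 337/21]
rounded: [39, 115, 16]

(1,2) stack=L1,L2; from [0,0,0]:
L1 α=0: [0, 0, 0]
L2 α=3/5: [24, 234/5, 402/5]
= [24, 47, 80]

query (0,0) [L1,L2,L3] — begin 0,0,0
L1 α=1/3: [50, 22/3, 77]
L2 α=1/2: [69, 128/3, 125]
L3 α=3/4: [249/2, 68/3, 241/2]
→ [124, 23, 120]

query (0,1) [L1,L2,L4,L5] — begin 0,0,0
after L1 α=1/2: [41/2, 217/2, 104]
after L2 α=1/2: [137/4, 645/4, 140]
after L4 α=2/5: [1219/20, 3671/20, 826/5]
after L5 α=3/8: [2191/32, 6479/32, 110]
rounded: [68, 202, 110]

at x=1,y=3 over L1,L2,L4,L5:
after L1 α=7/8: [469/4, 385/8, 357/2]
after L2 α=1/4: [1555/16, 2811/32, 1311/8]
after L4 α=1/2: [5491/32, 4091/64, 1767/16]
after L5 α=1/8: [39493/256, 41565/512, 16113/128]
= [154, 81, 126]

query (1,2) [L1,L2,L4,L5] — begin 0,0,0
+L1 (α=0) → [0, 0, 0]
+L2 (α=3/5) → [24, 234/5, 402/5]
+L4 (α=2/3) → [400/3, 704/15, 954/5]
+L5 (α=1/2) → [434/3, 3569/30, 1159/10]
→ [145, 119, 116]

at x=0,y=0 over L1,L2,L4,L5,L6,L7:
+L1 (α=1/3) → [50, 22/3, 77]
+L2 (α=1/2) → [69, 128/3, 125]
+L4 (α=3/5) → [759/5, 1318/15, 71]
+L5 (α=1/7) → [5009/35, 3056/35, 433/7]
+L6 (α=1/3) → [18418/105, 3484/35, 1846/21]
+L7 (α=1/2) → [17714/105, 3527/35, 4849/42]
= [169, 101, 115]

at x=0,y=2 over L1,L2,L4,L5,L6,L7:
+L1 (α=1) → [219, 251, 30]
+L2 (α=1/3) → [614/3, 569/3, 215/3]
+L4 (α=3/5) → [1687/15, 2452/15, 2518/15]
+L5 (α=4/5) → [7867/75, 2452/75, 4558/75]
+L6 (α=2/7) → [13087/105, 766/15, 11008/105]
+L7 (α=1/2) → [9956/105, 1673/15, 35473/210]
= [95, 112, 169]

(1,0) stack=L1,L2,L4,L5,L6,L7; from [0,0,0]:
L1 α=1/2: [43, 94, 139/2]
L2 α=1/2: [24, 261/2, 615/4]
L4 α=5/7: [1138/7, 881/7, 1355/14]
L5 α=1/2: [660/7, 1623/14, 2139/28]
L6 α=1/4: [1585/14, 4939/56, 10617/112]
L7 α=3/5: [5197/35, 13087/140, 33969/280]
= [148, 93, 121]

query (1,3) [L1,L2,L4,L5,L6] — begin 0,0,0
+L1 (α=7/8) → [469/4, 385/8, 357/2]
+L2 (α=1/4) → [1555/16, 2811/32, 1311/8]
+L4 (α=1/2) → [5491/32, 4091/64, 1767/16]
+L5 (α=1/8) → [39493/256, 41565/512, 16113/128]
+L6 (α=4/5) → [145989/1280, 71801/512, 118001/640]
rounded: [114, 140, 184]


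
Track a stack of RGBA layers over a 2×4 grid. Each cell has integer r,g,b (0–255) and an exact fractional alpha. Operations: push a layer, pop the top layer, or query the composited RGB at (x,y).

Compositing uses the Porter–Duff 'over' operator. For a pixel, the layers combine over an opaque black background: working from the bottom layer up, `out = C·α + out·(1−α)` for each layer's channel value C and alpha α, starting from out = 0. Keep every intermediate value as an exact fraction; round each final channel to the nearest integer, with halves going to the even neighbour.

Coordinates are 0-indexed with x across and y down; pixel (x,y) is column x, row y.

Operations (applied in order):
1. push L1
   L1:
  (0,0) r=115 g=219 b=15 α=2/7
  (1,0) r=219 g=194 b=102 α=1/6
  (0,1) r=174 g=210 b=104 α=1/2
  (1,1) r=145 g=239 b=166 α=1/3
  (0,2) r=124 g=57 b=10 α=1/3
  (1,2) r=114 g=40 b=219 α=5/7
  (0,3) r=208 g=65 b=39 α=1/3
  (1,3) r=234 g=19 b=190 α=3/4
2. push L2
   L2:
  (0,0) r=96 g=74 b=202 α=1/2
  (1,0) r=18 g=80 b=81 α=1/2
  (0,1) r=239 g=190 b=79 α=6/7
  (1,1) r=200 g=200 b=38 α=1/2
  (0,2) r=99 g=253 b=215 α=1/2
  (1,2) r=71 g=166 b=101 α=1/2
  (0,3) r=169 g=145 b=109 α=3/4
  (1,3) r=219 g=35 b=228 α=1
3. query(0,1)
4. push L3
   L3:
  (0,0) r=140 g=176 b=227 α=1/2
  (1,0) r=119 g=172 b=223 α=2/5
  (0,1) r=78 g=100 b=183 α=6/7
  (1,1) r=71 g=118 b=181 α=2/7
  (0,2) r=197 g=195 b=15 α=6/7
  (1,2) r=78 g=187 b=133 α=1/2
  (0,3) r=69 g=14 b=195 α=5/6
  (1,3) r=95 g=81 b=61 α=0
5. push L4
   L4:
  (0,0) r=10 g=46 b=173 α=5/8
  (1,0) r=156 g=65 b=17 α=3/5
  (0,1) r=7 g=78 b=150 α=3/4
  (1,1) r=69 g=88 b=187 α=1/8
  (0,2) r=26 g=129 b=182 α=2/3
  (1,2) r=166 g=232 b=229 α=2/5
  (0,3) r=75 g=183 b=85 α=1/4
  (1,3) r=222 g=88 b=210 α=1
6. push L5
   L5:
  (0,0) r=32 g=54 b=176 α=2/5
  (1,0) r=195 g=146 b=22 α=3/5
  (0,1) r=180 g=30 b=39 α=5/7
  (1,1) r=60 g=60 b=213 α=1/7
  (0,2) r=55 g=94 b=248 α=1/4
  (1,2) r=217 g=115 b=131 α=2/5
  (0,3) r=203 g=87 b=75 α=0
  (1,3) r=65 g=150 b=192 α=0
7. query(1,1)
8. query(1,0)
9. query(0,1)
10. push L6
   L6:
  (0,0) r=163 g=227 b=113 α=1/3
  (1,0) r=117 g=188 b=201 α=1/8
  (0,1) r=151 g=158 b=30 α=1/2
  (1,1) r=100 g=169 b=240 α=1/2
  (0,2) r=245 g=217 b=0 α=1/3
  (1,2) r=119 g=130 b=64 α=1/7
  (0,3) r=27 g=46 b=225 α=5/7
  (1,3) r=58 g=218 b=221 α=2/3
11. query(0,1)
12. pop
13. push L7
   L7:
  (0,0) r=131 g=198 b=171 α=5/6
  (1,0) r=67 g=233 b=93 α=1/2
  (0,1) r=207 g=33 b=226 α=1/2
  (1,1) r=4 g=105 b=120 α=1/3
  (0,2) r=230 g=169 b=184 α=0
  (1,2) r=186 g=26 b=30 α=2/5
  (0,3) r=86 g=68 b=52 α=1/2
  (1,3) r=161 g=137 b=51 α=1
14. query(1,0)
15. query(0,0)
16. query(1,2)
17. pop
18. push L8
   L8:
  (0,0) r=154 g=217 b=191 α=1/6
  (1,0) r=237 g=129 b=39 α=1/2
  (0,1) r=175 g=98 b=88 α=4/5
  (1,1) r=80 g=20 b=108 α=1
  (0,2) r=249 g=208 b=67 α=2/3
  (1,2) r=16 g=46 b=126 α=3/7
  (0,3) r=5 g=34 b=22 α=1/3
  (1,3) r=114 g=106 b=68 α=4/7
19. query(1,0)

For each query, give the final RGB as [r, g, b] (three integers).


at x=0,y=1 over L1,L2:
+L1 (α=1/2) → [87, 105, 52]
+L2 (α=6/7) → [1521/7, 1245/7, 526/7]
rounded: [217, 178, 75]

(1,1) stack=L1,L2,L3,L4,L5; from [0,0,0]:
after L1 α=1/3: [145/3, 239/3, 166/3]
after L2 α=1/2: [745/6, 839/6, 140/3]
after L3 α=2/7: [4577/42, 5611/42, 1786/21]
after L4 α=1/8: [4991/48, 6139/48, 2347/24]
after L5 α=1/7: [5471/56, 6619/56, 457/4]
= [98, 118, 114]

at x=1,y=0 over L1,L2,L3,L4,L5:
+L1 (α=1/6) → [73/2, 97/3, 17]
+L2 (α=1/2) → [109/4, 337/6, 49]
+L3 (α=2/5) → [1279/20, 205/2, 593/5]
+L4 (α=3/5) → [5959/50, 80, 1441/25]
+L5 (α=3/5) → [20584/125, 598/5, 4532/125]
→ [165, 120, 36]

at x=0,y=1 over L1,L2,L3,L4,L5:
L1 α=1/2: [87, 105, 52]
L2 α=6/7: [1521/7, 1245/7, 526/7]
L3 α=6/7: [4797/49, 5445/49, 8212/49]
L4 α=3/4: [2913/98, 16911/196, 15131/98]
L5 α=5/7: [47013/343, 31611/686, 24686/343]
rounded: [137, 46, 72]

query (0,1) [L1,L2,L3,L4,L5,L6] — begin 0,0,0
L1 α=1/2: [87, 105, 52]
L2 α=6/7: [1521/7, 1245/7, 526/7]
L3 α=6/7: [4797/49, 5445/49, 8212/49]
L4 α=3/4: [2913/98, 16911/196, 15131/98]
L5 α=5/7: [47013/343, 31611/686, 24686/343]
L6 α=1/2: [49403/343, 139999/1372, 17488/343]
→ [144, 102, 51]

(1,0) stack=L1,L2,L3,L4,L5,L7; from [0,0,0]:
after L1 α=1/6: [73/2, 97/3, 17]
after L2 α=1/2: [109/4, 337/6, 49]
after L3 α=2/5: [1279/20, 205/2, 593/5]
after L4 α=3/5: [5959/50, 80, 1441/25]
after L5 α=3/5: [20584/125, 598/5, 4532/125]
after L7 α=1/2: [28959/250, 1763/10, 16157/250]
= [116, 176, 65]

query (0,0) [L1,L2,L3,L4,L5,L7] — begin 0,0,0
+L1 (α=2/7) → [230/7, 438/7, 30/7]
+L2 (α=1/2) → [451/7, 478/7, 722/7]
+L3 (α=1/2) → [1431/14, 855/7, 2311/14]
+L4 (α=5/8) → [4993/112, 4175/56, 19043/112]
+L5 (α=2/5) → [22147/560, 18573/280, 96553/560]
+L7 (α=5/6) → [129649/1120, 98591/560, 575353/3360]
= [116, 176, 171]

(1,2) stack=L1,L2,L3,L4,L5,L7; from [0,0,0]:
after L1 α=5/7: [570/7, 200/7, 1095/7]
after L2 α=1/2: [1067/14, 681/7, 901/7]
after L3 α=1/2: [2159/28, 995/7, 916/7]
after L4 α=2/5: [15773/140, 6233/35, 5954/35]
after L5 α=2/5: [108079/700, 26749/175, 27032/175]
after L7 α=2/5: [584637/3500, 89347/875, 91596/875]
= [167, 102, 105]

query (1,0) [L1,L2,L3,L4,L5,L8] — begin 0,0,0
+L1 (α=1/6) → [73/2, 97/3, 17]
+L2 (α=1/2) → [109/4, 337/6, 49]
+L3 (α=2/5) → [1279/20, 205/2, 593/5]
+L4 (α=3/5) → [5959/50, 80, 1441/25]
+L5 (α=3/5) → [20584/125, 598/5, 4532/125]
+L8 (α=1/2) → [50209/250, 1243/10, 9407/250]
rounded: [201, 124, 38]
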